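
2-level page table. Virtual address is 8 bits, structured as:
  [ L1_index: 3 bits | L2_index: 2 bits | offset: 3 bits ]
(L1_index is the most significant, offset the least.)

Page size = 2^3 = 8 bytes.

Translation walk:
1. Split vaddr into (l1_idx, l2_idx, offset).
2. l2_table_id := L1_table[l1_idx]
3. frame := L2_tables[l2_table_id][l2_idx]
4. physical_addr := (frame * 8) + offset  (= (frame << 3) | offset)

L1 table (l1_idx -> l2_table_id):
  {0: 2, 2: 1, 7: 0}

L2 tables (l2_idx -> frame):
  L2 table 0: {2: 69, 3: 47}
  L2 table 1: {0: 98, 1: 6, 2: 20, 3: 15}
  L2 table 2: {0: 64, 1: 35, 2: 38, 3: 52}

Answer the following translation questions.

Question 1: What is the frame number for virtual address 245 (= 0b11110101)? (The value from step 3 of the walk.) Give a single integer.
Answer: 69

Derivation:
vaddr = 245: l1_idx=7, l2_idx=2
L1[7] = 0; L2[0][2] = 69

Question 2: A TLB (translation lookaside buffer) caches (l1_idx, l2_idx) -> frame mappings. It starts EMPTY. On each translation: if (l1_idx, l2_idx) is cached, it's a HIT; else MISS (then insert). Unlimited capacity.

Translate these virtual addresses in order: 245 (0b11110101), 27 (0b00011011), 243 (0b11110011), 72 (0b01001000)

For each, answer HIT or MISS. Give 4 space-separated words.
vaddr=245: (7,2) not in TLB -> MISS, insert
vaddr=27: (0,3) not in TLB -> MISS, insert
vaddr=243: (7,2) in TLB -> HIT
vaddr=72: (2,1) not in TLB -> MISS, insert

Answer: MISS MISS HIT MISS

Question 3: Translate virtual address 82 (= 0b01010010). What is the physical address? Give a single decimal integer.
Answer: 162

Derivation:
vaddr = 82 = 0b01010010
Split: l1_idx=2, l2_idx=2, offset=2
L1[2] = 1
L2[1][2] = 20
paddr = 20 * 8 + 2 = 162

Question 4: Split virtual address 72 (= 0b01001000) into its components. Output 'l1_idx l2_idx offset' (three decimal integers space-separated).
Answer: 2 1 0

Derivation:
vaddr = 72 = 0b01001000
  top 3 bits -> l1_idx = 2
  next 2 bits -> l2_idx = 1
  bottom 3 bits -> offset = 0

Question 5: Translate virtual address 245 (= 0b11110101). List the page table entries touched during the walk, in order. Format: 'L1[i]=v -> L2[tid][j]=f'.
Answer: L1[7]=0 -> L2[0][2]=69

Derivation:
vaddr = 245 = 0b11110101
Split: l1_idx=7, l2_idx=2, offset=5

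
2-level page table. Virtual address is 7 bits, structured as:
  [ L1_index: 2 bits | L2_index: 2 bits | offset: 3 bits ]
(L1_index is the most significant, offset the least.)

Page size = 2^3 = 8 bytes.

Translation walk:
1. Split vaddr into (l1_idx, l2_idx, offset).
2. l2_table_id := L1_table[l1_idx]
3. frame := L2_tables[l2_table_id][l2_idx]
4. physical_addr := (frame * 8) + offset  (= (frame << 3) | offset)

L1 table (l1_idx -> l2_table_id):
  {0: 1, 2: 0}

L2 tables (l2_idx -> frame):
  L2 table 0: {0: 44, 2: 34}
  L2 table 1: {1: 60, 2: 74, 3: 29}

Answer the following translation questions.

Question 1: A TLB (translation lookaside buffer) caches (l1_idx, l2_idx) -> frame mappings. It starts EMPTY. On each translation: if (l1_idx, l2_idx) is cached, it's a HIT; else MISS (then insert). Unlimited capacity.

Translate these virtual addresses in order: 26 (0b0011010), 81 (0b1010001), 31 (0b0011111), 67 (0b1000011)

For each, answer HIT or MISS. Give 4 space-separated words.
vaddr=26: (0,3) not in TLB -> MISS, insert
vaddr=81: (2,2) not in TLB -> MISS, insert
vaddr=31: (0,3) in TLB -> HIT
vaddr=67: (2,0) not in TLB -> MISS, insert

Answer: MISS MISS HIT MISS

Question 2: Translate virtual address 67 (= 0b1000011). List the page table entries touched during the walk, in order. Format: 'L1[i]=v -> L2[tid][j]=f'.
Answer: L1[2]=0 -> L2[0][0]=44

Derivation:
vaddr = 67 = 0b1000011
Split: l1_idx=2, l2_idx=0, offset=3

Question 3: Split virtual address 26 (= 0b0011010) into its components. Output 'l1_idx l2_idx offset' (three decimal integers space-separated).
vaddr = 26 = 0b0011010
  top 2 bits -> l1_idx = 0
  next 2 bits -> l2_idx = 3
  bottom 3 bits -> offset = 2

Answer: 0 3 2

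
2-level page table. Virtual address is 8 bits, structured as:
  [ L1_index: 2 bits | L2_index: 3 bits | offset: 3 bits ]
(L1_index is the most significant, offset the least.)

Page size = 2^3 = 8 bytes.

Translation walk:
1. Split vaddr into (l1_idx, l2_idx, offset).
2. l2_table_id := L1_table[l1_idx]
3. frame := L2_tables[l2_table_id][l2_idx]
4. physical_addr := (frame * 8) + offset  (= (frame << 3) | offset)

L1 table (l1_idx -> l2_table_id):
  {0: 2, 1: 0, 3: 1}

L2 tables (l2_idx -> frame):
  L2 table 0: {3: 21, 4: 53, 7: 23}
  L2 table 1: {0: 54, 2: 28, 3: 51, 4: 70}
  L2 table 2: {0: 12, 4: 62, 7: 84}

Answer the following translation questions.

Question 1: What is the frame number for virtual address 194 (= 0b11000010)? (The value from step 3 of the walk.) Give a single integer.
vaddr = 194: l1_idx=3, l2_idx=0
L1[3] = 1; L2[1][0] = 54

Answer: 54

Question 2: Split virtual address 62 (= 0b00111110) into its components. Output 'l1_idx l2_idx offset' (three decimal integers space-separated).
Answer: 0 7 6

Derivation:
vaddr = 62 = 0b00111110
  top 2 bits -> l1_idx = 0
  next 3 bits -> l2_idx = 7
  bottom 3 bits -> offset = 6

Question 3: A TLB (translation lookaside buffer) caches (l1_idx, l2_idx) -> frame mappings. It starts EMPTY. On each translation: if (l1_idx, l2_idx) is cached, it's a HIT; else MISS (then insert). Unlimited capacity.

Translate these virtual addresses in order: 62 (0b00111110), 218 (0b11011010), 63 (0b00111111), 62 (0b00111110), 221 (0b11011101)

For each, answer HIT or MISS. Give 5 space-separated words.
Answer: MISS MISS HIT HIT HIT

Derivation:
vaddr=62: (0,7) not in TLB -> MISS, insert
vaddr=218: (3,3) not in TLB -> MISS, insert
vaddr=63: (0,7) in TLB -> HIT
vaddr=62: (0,7) in TLB -> HIT
vaddr=221: (3,3) in TLB -> HIT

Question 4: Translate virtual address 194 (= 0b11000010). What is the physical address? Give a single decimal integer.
vaddr = 194 = 0b11000010
Split: l1_idx=3, l2_idx=0, offset=2
L1[3] = 1
L2[1][0] = 54
paddr = 54 * 8 + 2 = 434

Answer: 434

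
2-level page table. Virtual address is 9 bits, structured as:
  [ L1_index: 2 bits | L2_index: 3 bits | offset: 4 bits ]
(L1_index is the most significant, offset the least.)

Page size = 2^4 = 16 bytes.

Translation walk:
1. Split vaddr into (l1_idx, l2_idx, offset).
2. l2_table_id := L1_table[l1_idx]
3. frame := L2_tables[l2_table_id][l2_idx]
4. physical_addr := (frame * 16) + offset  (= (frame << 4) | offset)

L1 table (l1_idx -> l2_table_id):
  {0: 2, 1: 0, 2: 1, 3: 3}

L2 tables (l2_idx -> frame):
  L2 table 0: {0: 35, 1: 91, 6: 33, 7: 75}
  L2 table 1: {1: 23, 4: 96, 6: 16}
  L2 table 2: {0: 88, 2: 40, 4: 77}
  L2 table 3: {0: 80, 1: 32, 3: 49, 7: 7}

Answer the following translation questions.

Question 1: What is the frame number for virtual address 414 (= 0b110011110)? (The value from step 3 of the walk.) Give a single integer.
Answer: 32

Derivation:
vaddr = 414: l1_idx=3, l2_idx=1
L1[3] = 3; L2[3][1] = 32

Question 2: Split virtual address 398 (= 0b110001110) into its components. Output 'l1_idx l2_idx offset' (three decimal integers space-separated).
vaddr = 398 = 0b110001110
  top 2 bits -> l1_idx = 3
  next 3 bits -> l2_idx = 0
  bottom 4 bits -> offset = 14

Answer: 3 0 14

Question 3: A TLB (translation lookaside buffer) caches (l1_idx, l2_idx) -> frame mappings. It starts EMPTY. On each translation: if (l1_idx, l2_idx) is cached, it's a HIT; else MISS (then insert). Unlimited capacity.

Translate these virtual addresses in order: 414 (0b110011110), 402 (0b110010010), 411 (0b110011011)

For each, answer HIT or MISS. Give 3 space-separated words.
Answer: MISS HIT HIT

Derivation:
vaddr=414: (3,1) not in TLB -> MISS, insert
vaddr=402: (3,1) in TLB -> HIT
vaddr=411: (3,1) in TLB -> HIT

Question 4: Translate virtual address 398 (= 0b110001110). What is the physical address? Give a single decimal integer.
Answer: 1294

Derivation:
vaddr = 398 = 0b110001110
Split: l1_idx=3, l2_idx=0, offset=14
L1[3] = 3
L2[3][0] = 80
paddr = 80 * 16 + 14 = 1294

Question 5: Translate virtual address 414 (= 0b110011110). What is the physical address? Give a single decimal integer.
Answer: 526

Derivation:
vaddr = 414 = 0b110011110
Split: l1_idx=3, l2_idx=1, offset=14
L1[3] = 3
L2[3][1] = 32
paddr = 32 * 16 + 14 = 526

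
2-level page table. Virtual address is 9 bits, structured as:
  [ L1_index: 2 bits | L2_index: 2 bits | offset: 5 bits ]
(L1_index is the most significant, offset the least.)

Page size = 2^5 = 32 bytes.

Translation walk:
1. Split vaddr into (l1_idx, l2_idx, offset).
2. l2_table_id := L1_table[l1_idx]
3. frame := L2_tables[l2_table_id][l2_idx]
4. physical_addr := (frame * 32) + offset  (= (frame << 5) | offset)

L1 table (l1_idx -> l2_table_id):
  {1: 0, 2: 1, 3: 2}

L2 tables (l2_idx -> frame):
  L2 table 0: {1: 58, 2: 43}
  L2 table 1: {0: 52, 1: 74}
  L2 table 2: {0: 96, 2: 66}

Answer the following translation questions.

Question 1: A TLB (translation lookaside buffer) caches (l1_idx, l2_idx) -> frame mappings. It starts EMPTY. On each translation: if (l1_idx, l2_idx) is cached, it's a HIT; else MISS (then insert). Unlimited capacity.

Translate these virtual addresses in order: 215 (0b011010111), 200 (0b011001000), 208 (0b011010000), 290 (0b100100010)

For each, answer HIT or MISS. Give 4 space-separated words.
Answer: MISS HIT HIT MISS

Derivation:
vaddr=215: (1,2) not in TLB -> MISS, insert
vaddr=200: (1,2) in TLB -> HIT
vaddr=208: (1,2) in TLB -> HIT
vaddr=290: (2,1) not in TLB -> MISS, insert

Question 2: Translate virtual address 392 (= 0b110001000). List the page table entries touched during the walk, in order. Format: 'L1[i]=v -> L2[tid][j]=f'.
vaddr = 392 = 0b110001000
Split: l1_idx=3, l2_idx=0, offset=8

Answer: L1[3]=2 -> L2[2][0]=96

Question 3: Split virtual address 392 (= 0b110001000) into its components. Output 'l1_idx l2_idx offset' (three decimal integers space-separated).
Answer: 3 0 8

Derivation:
vaddr = 392 = 0b110001000
  top 2 bits -> l1_idx = 3
  next 2 bits -> l2_idx = 0
  bottom 5 bits -> offset = 8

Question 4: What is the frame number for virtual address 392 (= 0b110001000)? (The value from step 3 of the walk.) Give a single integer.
Answer: 96

Derivation:
vaddr = 392: l1_idx=3, l2_idx=0
L1[3] = 2; L2[2][0] = 96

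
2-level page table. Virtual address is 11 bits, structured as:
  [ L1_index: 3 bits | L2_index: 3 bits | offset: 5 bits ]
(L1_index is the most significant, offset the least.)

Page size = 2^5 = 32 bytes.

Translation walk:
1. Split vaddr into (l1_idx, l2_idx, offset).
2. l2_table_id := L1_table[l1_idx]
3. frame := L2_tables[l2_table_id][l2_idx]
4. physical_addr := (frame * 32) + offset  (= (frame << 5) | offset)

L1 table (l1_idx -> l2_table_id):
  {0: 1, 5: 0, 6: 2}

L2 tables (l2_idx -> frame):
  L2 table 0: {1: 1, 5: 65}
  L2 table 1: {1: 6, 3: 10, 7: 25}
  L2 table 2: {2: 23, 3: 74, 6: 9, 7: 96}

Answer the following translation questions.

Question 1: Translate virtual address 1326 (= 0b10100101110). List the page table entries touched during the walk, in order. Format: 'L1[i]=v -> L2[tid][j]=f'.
Answer: L1[5]=0 -> L2[0][1]=1

Derivation:
vaddr = 1326 = 0b10100101110
Split: l1_idx=5, l2_idx=1, offset=14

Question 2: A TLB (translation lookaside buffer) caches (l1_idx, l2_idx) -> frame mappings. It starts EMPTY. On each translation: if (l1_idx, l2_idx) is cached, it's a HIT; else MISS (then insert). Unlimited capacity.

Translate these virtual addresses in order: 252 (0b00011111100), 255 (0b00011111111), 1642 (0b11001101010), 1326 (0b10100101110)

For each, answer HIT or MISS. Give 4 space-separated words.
vaddr=252: (0,7) not in TLB -> MISS, insert
vaddr=255: (0,7) in TLB -> HIT
vaddr=1642: (6,3) not in TLB -> MISS, insert
vaddr=1326: (5,1) not in TLB -> MISS, insert

Answer: MISS HIT MISS MISS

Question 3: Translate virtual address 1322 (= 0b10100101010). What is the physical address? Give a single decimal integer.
Answer: 42

Derivation:
vaddr = 1322 = 0b10100101010
Split: l1_idx=5, l2_idx=1, offset=10
L1[5] = 0
L2[0][1] = 1
paddr = 1 * 32 + 10 = 42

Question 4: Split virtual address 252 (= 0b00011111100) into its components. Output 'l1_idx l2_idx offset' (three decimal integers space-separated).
vaddr = 252 = 0b00011111100
  top 3 bits -> l1_idx = 0
  next 3 bits -> l2_idx = 7
  bottom 5 bits -> offset = 28

Answer: 0 7 28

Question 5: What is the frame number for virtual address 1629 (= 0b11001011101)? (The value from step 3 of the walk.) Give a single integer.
vaddr = 1629: l1_idx=6, l2_idx=2
L1[6] = 2; L2[2][2] = 23

Answer: 23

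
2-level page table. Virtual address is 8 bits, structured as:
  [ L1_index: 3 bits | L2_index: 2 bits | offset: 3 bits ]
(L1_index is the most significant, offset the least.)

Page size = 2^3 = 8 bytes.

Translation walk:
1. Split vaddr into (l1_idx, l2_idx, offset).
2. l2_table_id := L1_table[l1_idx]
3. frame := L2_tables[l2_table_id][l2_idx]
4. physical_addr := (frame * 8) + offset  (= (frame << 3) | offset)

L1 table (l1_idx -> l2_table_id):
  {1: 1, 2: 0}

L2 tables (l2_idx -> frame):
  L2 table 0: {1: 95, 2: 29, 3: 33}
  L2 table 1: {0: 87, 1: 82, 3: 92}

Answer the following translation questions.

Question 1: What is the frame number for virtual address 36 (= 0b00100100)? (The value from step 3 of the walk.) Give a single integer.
vaddr = 36: l1_idx=1, l2_idx=0
L1[1] = 1; L2[1][0] = 87

Answer: 87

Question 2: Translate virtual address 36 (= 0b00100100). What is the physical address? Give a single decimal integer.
vaddr = 36 = 0b00100100
Split: l1_idx=1, l2_idx=0, offset=4
L1[1] = 1
L2[1][0] = 87
paddr = 87 * 8 + 4 = 700

Answer: 700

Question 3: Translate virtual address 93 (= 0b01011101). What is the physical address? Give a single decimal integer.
Answer: 269

Derivation:
vaddr = 93 = 0b01011101
Split: l1_idx=2, l2_idx=3, offset=5
L1[2] = 0
L2[0][3] = 33
paddr = 33 * 8 + 5 = 269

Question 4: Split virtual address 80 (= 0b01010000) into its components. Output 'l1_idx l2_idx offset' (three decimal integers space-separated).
vaddr = 80 = 0b01010000
  top 3 bits -> l1_idx = 2
  next 2 bits -> l2_idx = 2
  bottom 3 bits -> offset = 0

Answer: 2 2 0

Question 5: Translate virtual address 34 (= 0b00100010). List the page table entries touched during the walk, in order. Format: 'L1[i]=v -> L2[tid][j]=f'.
vaddr = 34 = 0b00100010
Split: l1_idx=1, l2_idx=0, offset=2

Answer: L1[1]=1 -> L2[1][0]=87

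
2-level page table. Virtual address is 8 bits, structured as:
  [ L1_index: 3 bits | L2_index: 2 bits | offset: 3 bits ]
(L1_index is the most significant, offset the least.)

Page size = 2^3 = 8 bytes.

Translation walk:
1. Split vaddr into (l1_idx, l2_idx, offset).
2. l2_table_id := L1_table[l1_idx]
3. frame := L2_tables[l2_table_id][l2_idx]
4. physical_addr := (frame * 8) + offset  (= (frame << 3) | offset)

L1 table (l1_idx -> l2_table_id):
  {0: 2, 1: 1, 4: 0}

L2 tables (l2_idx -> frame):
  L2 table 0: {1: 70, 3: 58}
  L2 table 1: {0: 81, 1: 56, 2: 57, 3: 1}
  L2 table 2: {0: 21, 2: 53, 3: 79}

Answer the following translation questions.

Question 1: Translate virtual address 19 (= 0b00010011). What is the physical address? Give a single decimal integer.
vaddr = 19 = 0b00010011
Split: l1_idx=0, l2_idx=2, offset=3
L1[0] = 2
L2[2][2] = 53
paddr = 53 * 8 + 3 = 427

Answer: 427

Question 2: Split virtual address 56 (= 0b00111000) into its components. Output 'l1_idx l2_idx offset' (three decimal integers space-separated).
Answer: 1 3 0

Derivation:
vaddr = 56 = 0b00111000
  top 3 bits -> l1_idx = 1
  next 2 bits -> l2_idx = 3
  bottom 3 bits -> offset = 0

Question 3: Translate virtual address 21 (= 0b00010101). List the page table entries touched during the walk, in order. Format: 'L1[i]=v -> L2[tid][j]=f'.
Answer: L1[0]=2 -> L2[2][2]=53

Derivation:
vaddr = 21 = 0b00010101
Split: l1_idx=0, l2_idx=2, offset=5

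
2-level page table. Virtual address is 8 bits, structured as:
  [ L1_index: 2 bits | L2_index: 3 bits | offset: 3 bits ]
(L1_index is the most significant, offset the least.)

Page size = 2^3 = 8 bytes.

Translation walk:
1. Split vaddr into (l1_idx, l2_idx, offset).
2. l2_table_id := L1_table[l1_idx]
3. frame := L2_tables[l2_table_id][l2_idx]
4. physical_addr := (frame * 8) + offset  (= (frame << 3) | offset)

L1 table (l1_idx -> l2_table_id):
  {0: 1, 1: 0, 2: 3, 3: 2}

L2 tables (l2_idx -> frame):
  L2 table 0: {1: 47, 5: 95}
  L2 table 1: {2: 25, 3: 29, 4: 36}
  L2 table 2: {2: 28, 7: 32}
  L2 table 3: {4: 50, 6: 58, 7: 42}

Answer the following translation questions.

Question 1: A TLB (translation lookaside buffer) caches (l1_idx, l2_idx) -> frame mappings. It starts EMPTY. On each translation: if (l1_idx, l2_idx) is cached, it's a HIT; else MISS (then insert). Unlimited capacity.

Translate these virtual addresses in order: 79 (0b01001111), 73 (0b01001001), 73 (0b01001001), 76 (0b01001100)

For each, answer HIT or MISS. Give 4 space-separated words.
vaddr=79: (1,1) not in TLB -> MISS, insert
vaddr=73: (1,1) in TLB -> HIT
vaddr=73: (1,1) in TLB -> HIT
vaddr=76: (1,1) in TLB -> HIT

Answer: MISS HIT HIT HIT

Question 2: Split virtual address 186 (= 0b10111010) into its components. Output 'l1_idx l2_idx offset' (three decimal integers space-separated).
Answer: 2 7 2

Derivation:
vaddr = 186 = 0b10111010
  top 2 bits -> l1_idx = 2
  next 3 bits -> l2_idx = 7
  bottom 3 bits -> offset = 2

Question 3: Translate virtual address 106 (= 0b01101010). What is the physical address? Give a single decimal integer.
Answer: 762

Derivation:
vaddr = 106 = 0b01101010
Split: l1_idx=1, l2_idx=5, offset=2
L1[1] = 0
L2[0][5] = 95
paddr = 95 * 8 + 2 = 762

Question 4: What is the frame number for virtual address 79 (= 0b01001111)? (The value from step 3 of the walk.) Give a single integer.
vaddr = 79: l1_idx=1, l2_idx=1
L1[1] = 0; L2[0][1] = 47

Answer: 47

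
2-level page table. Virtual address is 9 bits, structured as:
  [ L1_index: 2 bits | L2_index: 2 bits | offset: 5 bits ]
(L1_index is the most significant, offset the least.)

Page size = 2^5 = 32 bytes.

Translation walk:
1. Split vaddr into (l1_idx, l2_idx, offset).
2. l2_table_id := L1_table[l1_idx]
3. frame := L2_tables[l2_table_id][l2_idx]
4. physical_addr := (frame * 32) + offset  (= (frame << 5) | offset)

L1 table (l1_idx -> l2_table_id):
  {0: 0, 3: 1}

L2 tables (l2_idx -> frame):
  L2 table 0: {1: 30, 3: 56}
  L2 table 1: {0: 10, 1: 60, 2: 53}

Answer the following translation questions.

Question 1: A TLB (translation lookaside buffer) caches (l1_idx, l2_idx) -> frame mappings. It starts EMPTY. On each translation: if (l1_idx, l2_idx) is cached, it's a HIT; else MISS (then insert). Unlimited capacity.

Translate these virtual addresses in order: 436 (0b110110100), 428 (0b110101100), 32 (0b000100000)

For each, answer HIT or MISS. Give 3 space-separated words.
Answer: MISS HIT MISS

Derivation:
vaddr=436: (3,1) not in TLB -> MISS, insert
vaddr=428: (3,1) in TLB -> HIT
vaddr=32: (0,1) not in TLB -> MISS, insert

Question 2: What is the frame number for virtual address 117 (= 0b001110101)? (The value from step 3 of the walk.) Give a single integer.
Answer: 56

Derivation:
vaddr = 117: l1_idx=0, l2_idx=3
L1[0] = 0; L2[0][3] = 56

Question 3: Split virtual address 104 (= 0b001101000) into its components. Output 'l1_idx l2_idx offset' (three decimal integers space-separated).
vaddr = 104 = 0b001101000
  top 2 bits -> l1_idx = 0
  next 2 bits -> l2_idx = 3
  bottom 5 bits -> offset = 8

Answer: 0 3 8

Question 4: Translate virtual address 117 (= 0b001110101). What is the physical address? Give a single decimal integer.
Answer: 1813

Derivation:
vaddr = 117 = 0b001110101
Split: l1_idx=0, l2_idx=3, offset=21
L1[0] = 0
L2[0][3] = 56
paddr = 56 * 32 + 21 = 1813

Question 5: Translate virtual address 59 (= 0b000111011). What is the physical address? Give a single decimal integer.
Answer: 987

Derivation:
vaddr = 59 = 0b000111011
Split: l1_idx=0, l2_idx=1, offset=27
L1[0] = 0
L2[0][1] = 30
paddr = 30 * 32 + 27 = 987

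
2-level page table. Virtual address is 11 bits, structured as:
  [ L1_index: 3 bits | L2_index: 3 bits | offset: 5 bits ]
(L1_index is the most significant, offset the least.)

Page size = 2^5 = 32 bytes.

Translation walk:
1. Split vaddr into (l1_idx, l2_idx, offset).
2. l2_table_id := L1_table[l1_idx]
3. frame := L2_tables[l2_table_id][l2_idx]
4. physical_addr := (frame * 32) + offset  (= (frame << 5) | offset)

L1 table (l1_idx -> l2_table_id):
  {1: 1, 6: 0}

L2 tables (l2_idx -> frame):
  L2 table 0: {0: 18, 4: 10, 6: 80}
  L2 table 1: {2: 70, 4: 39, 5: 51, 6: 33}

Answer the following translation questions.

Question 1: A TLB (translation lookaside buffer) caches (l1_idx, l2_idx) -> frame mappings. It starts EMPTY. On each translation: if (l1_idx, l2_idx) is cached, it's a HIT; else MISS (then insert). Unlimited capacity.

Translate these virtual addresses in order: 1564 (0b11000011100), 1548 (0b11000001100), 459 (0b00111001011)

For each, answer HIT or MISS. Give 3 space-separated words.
vaddr=1564: (6,0) not in TLB -> MISS, insert
vaddr=1548: (6,0) in TLB -> HIT
vaddr=459: (1,6) not in TLB -> MISS, insert

Answer: MISS HIT MISS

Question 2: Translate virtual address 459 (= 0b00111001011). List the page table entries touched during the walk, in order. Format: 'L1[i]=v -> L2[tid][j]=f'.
Answer: L1[1]=1 -> L2[1][6]=33

Derivation:
vaddr = 459 = 0b00111001011
Split: l1_idx=1, l2_idx=6, offset=11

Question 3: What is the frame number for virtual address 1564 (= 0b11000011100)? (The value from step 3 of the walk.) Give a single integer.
Answer: 18

Derivation:
vaddr = 1564: l1_idx=6, l2_idx=0
L1[6] = 0; L2[0][0] = 18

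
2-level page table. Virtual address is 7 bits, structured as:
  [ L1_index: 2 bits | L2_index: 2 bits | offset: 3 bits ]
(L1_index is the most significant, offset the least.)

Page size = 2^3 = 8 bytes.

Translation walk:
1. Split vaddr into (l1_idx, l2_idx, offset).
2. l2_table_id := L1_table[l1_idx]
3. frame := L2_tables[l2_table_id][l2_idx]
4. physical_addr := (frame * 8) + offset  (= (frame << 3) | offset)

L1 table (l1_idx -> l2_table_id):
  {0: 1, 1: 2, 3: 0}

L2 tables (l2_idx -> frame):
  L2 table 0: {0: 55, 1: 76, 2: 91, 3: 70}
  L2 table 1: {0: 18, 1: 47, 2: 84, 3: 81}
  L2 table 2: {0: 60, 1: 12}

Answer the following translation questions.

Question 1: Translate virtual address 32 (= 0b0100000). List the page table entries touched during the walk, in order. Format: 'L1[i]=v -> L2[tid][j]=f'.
vaddr = 32 = 0b0100000
Split: l1_idx=1, l2_idx=0, offset=0

Answer: L1[1]=2 -> L2[2][0]=60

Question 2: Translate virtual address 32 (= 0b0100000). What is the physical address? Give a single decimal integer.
vaddr = 32 = 0b0100000
Split: l1_idx=1, l2_idx=0, offset=0
L1[1] = 2
L2[2][0] = 60
paddr = 60 * 8 + 0 = 480

Answer: 480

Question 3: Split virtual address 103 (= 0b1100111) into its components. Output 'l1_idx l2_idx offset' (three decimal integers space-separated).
Answer: 3 0 7

Derivation:
vaddr = 103 = 0b1100111
  top 2 bits -> l1_idx = 3
  next 2 bits -> l2_idx = 0
  bottom 3 bits -> offset = 7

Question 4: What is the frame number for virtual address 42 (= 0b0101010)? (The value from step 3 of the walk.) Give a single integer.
vaddr = 42: l1_idx=1, l2_idx=1
L1[1] = 2; L2[2][1] = 12

Answer: 12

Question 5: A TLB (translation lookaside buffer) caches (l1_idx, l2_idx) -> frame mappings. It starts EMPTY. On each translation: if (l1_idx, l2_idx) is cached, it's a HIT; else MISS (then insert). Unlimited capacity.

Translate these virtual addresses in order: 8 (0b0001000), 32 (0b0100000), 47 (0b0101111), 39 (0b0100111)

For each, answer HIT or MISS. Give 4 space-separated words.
vaddr=8: (0,1) not in TLB -> MISS, insert
vaddr=32: (1,0) not in TLB -> MISS, insert
vaddr=47: (1,1) not in TLB -> MISS, insert
vaddr=39: (1,0) in TLB -> HIT

Answer: MISS MISS MISS HIT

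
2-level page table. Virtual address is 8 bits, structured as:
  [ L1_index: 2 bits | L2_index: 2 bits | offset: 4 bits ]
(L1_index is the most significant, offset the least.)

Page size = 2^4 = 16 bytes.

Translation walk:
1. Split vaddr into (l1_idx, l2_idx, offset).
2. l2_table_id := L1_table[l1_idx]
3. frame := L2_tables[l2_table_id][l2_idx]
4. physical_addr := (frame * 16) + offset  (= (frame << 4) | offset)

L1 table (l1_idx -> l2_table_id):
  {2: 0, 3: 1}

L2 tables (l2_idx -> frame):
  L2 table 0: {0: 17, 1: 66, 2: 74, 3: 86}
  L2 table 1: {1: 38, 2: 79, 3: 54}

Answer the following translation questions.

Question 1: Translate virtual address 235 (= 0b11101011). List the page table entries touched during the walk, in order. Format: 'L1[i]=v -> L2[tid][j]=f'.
Answer: L1[3]=1 -> L2[1][2]=79

Derivation:
vaddr = 235 = 0b11101011
Split: l1_idx=3, l2_idx=2, offset=11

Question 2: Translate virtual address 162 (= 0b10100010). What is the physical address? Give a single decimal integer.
vaddr = 162 = 0b10100010
Split: l1_idx=2, l2_idx=2, offset=2
L1[2] = 0
L2[0][2] = 74
paddr = 74 * 16 + 2 = 1186

Answer: 1186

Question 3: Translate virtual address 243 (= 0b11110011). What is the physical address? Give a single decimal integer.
Answer: 867

Derivation:
vaddr = 243 = 0b11110011
Split: l1_idx=3, l2_idx=3, offset=3
L1[3] = 1
L2[1][3] = 54
paddr = 54 * 16 + 3 = 867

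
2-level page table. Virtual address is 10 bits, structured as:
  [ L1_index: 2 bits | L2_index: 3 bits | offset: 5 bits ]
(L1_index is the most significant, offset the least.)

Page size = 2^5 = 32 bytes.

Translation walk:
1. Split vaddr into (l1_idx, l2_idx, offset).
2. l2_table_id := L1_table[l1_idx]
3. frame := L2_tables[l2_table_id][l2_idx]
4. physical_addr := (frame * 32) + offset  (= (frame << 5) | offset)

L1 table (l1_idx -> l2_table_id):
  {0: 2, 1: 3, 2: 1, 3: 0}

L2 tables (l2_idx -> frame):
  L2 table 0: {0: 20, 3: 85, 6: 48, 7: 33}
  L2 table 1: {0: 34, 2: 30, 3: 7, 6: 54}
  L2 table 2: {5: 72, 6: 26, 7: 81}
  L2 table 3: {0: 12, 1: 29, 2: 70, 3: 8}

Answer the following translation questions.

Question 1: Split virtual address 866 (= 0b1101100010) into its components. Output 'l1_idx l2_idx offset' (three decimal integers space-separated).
vaddr = 866 = 0b1101100010
  top 2 bits -> l1_idx = 3
  next 3 bits -> l2_idx = 3
  bottom 5 bits -> offset = 2

Answer: 3 3 2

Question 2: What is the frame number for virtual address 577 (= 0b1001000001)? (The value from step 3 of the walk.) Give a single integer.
Answer: 30

Derivation:
vaddr = 577: l1_idx=2, l2_idx=2
L1[2] = 1; L2[1][2] = 30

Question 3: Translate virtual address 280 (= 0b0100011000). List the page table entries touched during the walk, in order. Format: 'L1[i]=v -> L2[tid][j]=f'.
Answer: L1[1]=3 -> L2[3][0]=12

Derivation:
vaddr = 280 = 0b0100011000
Split: l1_idx=1, l2_idx=0, offset=24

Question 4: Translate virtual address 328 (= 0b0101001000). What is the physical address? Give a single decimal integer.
Answer: 2248

Derivation:
vaddr = 328 = 0b0101001000
Split: l1_idx=1, l2_idx=2, offset=8
L1[1] = 3
L2[3][2] = 70
paddr = 70 * 32 + 8 = 2248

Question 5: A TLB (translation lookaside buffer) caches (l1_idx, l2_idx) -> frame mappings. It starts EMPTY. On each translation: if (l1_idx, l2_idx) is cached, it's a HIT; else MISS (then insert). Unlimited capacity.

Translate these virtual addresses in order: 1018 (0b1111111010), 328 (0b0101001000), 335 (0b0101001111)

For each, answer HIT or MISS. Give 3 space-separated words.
vaddr=1018: (3,7) not in TLB -> MISS, insert
vaddr=328: (1,2) not in TLB -> MISS, insert
vaddr=335: (1,2) in TLB -> HIT

Answer: MISS MISS HIT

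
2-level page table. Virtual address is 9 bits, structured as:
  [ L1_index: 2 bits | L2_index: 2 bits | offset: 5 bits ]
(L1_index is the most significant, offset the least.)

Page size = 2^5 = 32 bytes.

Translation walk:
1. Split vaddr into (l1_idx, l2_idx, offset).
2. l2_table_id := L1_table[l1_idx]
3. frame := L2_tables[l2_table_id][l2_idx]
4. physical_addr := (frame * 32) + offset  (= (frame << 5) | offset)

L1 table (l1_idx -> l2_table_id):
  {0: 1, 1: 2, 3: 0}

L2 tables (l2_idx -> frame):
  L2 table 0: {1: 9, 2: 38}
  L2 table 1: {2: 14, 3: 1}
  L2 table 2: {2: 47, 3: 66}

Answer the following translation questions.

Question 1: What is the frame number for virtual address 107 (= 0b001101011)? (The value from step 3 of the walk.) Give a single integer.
Answer: 1

Derivation:
vaddr = 107: l1_idx=0, l2_idx=3
L1[0] = 1; L2[1][3] = 1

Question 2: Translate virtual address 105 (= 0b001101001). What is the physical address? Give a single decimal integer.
Answer: 41

Derivation:
vaddr = 105 = 0b001101001
Split: l1_idx=0, l2_idx=3, offset=9
L1[0] = 1
L2[1][3] = 1
paddr = 1 * 32 + 9 = 41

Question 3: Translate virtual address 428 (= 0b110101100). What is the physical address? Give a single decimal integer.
Answer: 300

Derivation:
vaddr = 428 = 0b110101100
Split: l1_idx=3, l2_idx=1, offset=12
L1[3] = 0
L2[0][1] = 9
paddr = 9 * 32 + 12 = 300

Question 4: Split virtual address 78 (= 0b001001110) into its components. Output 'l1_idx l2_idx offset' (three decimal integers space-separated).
vaddr = 78 = 0b001001110
  top 2 bits -> l1_idx = 0
  next 2 bits -> l2_idx = 2
  bottom 5 bits -> offset = 14

Answer: 0 2 14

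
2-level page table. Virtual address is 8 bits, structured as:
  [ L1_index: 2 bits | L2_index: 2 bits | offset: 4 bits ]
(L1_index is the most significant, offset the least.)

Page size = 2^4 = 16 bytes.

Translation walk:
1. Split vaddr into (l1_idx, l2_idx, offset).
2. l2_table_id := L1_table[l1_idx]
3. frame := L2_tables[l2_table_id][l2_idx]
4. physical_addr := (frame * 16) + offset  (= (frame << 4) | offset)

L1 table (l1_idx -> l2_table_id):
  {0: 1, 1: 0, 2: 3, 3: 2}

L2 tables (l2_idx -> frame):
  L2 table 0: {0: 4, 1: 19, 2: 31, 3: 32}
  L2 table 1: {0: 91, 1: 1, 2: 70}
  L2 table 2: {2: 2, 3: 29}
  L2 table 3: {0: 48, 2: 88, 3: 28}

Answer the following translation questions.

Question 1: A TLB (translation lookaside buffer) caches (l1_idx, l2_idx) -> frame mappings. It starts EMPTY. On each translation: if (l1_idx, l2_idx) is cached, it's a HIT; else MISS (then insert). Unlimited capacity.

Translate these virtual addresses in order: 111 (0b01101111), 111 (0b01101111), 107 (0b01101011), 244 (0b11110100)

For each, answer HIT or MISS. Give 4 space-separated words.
Answer: MISS HIT HIT MISS

Derivation:
vaddr=111: (1,2) not in TLB -> MISS, insert
vaddr=111: (1,2) in TLB -> HIT
vaddr=107: (1,2) in TLB -> HIT
vaddr=244: (3,3) not in TLB -> MISS, insert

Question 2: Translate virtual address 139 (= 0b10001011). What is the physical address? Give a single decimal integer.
vaddr = 139 = 0b10001011
Split: l1_idx=2, l2_idx=0, offset=11
L1[2] = 3
L2[3][0] = 48
paddr = 48 * 16 + 11 = 779

Answer: 779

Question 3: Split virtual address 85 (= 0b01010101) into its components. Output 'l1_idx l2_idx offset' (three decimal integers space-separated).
Answer: 1 1 5

Derivation:
vaddr = 85 = 0b01010101
  top 2 bits -> l1_idx = 1
  next 2 bits -> l2_idx = 1
  bottom 4 bits -> offset = 5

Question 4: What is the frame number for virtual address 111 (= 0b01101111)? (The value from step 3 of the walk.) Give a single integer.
Answer: 31

Derivation:
vaddr = 111: l1_idx=1, l2_idx=2
L1[1] = 0; L2[0][2] = 31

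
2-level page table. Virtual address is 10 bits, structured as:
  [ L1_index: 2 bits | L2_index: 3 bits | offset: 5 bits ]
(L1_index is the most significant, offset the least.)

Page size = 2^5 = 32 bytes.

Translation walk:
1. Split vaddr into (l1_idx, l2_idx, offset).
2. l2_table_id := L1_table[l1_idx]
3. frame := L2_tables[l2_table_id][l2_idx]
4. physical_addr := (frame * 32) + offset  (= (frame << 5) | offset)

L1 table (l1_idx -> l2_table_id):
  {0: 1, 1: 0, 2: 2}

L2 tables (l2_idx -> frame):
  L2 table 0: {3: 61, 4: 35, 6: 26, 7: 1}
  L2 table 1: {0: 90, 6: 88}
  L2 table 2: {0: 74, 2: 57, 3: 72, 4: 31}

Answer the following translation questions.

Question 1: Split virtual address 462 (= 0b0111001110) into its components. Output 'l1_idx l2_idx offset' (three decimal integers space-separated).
Answer: 1 6 14

Derivation:
vaddr = 462 = 0b0111001110
  top 2 bits -> l1_idx = 1
  next 3 bits -> l2_idx = 6
  bottom 5 bits -> offset = 14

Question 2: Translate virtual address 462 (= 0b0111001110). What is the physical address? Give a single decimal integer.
Answer: 846

Derivation:
vaddr = 462 = 0b0111001110
Split: l1_idx=1, l2_idx=6, offset=14
L1[1] = 0
L2[0][6] = 26
paddr = 26 * 32 + 14 = 846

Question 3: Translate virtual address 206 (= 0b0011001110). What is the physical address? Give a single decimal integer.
Answer: 2830

Derivation:
vaddr = 206 = 0b0011001110
Split: l1_idx=0, l2_idx=6, offset=14
L1[0] = 1
L2[1][6] = 88
paddr = 88 * 32 + 14 = 2830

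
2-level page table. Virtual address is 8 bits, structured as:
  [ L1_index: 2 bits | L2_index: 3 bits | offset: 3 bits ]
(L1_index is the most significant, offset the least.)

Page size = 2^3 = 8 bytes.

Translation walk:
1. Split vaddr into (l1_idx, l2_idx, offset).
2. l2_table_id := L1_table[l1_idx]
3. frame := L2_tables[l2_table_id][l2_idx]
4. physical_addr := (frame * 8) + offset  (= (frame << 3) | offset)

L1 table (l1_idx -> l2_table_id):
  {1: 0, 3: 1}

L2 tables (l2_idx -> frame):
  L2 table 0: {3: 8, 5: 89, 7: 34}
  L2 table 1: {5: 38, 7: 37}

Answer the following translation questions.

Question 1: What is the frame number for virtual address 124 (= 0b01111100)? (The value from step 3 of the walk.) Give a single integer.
vaddr = 124: l1_idx=1, l2_idx=7
L1[1] = 0; L2[0][7] = 34

Answer: 34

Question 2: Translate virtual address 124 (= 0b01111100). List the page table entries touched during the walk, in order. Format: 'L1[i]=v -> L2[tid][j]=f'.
vaddr = 124 = 0b01111100
Split: l1_idx=1, l2_idx=7, offset=4

Answer: L1[1]=0 -> L2[0][7]=34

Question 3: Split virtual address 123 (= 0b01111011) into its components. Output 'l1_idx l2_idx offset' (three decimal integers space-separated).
Answer: 1 7 3

Derivation:
vaddr = 123 = 0b01111011
  top 2 bits -> l1_idx = 1
  next 3 bits -> l2_idx = 7
  bottom 3 bits -> offset = 3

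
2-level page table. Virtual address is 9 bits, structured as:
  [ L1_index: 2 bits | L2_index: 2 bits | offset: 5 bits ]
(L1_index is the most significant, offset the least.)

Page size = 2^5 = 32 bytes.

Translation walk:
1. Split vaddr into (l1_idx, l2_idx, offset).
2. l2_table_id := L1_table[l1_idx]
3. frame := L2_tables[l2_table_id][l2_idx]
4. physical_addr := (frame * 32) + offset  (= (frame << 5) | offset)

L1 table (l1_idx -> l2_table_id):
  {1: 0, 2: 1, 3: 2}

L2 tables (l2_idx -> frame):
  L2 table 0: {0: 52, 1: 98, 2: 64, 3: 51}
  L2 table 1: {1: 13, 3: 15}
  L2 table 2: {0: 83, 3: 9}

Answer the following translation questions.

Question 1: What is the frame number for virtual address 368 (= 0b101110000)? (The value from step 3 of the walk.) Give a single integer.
vaddr = 368: l1_idx=2, l2_idx=3
L1[2] = 1; L2[1][3] = 15

Answer: 15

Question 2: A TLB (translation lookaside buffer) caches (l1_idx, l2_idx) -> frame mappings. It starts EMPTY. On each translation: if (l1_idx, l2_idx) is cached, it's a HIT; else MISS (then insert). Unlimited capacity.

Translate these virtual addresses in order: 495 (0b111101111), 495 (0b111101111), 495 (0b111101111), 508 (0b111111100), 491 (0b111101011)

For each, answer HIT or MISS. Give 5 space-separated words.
Answer: MISS HIT HIT HIT HIT

Derivation:
vaddr=495: (3,3) not in TLB -> MISS, insert
vaddr=495: (3,3) in TLB -> HIT
vaddr=495: (3,3) in TLB -> HIT
vaddr=508: (3,3) in TLB -> HIT
vaddr=491: (3,3) in TLB -> HIT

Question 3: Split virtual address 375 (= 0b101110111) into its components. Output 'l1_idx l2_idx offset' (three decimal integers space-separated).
vaddr = 375 = 0b101110111
  top 2 bits -> l1_idx = 2
  next 2 bits -> l2_idx = 3
  bottom 5 bits -> offset = 23

Answer: 2 3 23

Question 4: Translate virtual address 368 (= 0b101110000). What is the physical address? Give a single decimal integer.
Answer: 496

Derivation:
vaddr = 368 = 0b101110000
Split: l1_idx=2, l2_idx=3, offset=16
L1[2] = 1
L2[1][3] = 15
paddr = 15 * 32 + 16 = 496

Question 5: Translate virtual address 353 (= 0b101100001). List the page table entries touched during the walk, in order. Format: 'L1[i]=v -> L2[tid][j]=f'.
Answer: L1[2]=1 -> L2[1][3]=15

Derivation:
vaddr = 353 = 0b101100001
Split: l1_idx=2, l2_idx=3, offset=1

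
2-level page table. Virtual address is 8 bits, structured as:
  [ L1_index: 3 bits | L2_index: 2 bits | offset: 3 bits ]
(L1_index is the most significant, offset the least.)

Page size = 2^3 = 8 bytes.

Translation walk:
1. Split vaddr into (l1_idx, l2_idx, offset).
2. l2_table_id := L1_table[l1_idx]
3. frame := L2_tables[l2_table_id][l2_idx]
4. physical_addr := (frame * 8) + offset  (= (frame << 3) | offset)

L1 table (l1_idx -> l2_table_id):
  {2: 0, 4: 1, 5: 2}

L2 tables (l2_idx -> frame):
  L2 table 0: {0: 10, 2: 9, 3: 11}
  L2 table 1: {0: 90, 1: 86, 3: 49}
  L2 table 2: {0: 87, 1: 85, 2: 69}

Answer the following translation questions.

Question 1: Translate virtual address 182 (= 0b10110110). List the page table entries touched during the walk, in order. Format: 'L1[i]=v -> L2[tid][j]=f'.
vaddr = 182 = 0b10110110
Split: l1_idx=5, l2_idx=2, offset=6

Answer: L1[5]=2 -> L2[2][2]=69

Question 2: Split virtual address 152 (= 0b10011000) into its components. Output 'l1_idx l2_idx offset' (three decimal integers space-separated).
Answer: 4 3 0

Derivation:
vaddr = 152 = 0b10011000
  top 3 bits -> l1_idx = 4
  next 2 bits -> l2_idx = 3
  bottom 3 bits -> offset = 0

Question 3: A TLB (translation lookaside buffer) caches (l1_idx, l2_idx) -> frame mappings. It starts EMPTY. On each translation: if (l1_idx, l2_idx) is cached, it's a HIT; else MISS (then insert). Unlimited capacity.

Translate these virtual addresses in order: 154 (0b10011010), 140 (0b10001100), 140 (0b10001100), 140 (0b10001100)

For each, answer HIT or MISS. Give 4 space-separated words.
Answer: MISS MISS HIT HIT

Derivation:
vaddr=154: (4,3) not in TLB -> MISS, insert
vaddr=140: (4,1) not in TLB -> MISS, insert
vaddr=140: (4,1) in TLB -> HIT
vaddr=140: (4,1) in TLB -> HIT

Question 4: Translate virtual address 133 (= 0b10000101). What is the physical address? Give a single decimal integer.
Answer: 725

Derivation:
vaddr = 133 = 0b10000101
Split: l1_idx=4, l2_idx=0, offset=5
L1[4] = 1
L2[1][0] = 90
paddr = 90 * 8 + 5 = 725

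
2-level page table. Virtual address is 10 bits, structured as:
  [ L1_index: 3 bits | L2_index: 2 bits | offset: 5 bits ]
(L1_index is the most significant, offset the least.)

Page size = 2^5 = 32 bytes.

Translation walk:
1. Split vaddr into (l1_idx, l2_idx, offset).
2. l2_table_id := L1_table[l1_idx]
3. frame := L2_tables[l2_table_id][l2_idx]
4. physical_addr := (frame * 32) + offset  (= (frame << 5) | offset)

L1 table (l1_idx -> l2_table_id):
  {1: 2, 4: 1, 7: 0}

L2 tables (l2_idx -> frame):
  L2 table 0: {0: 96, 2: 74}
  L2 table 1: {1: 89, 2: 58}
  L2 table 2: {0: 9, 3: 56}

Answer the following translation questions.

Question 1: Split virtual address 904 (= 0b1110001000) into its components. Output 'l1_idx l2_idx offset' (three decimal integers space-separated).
vaddr = 904 = 0b1110001000
  top 3 bits -> l1_idx = 7
  next 2 bits -> l2_idx = 0
  bottom 5 bits -> offset = 8

Answer: 7 0 8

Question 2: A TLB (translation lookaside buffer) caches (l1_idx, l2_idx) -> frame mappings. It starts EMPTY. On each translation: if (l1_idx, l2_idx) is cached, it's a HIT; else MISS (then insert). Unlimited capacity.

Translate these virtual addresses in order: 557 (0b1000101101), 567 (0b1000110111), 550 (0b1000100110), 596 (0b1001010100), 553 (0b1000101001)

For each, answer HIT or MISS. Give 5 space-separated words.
Answer: MISS HIT HIT MISS HIT

Derivation:
vaddr=557: (4,1) not in TLB -> MISS, insert
vaddr=567: (4,1) in TLB -> HIT
vaddr=550: (4,1) in TLB -> HIT
vaddr=596: (4,2) not in TLB -> MISS, insert
vaddr=553: (4,1) in TLB -> HIT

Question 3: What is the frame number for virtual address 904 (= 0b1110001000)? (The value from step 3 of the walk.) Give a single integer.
vaddr = 904: l1_idx=7, l2_idx=0
L1[7] = 0; L2[0][0] = 96

Answer: 96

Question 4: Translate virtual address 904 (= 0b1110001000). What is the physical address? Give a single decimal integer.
vaddr = 904 = 0b1110001000
Split: l1_idx=7, l2_idx=0, offset=8
L1[7] = 0
L2[0][0] = 96
paddr = 96 * 32 + 8 = 3080

Answer: 3080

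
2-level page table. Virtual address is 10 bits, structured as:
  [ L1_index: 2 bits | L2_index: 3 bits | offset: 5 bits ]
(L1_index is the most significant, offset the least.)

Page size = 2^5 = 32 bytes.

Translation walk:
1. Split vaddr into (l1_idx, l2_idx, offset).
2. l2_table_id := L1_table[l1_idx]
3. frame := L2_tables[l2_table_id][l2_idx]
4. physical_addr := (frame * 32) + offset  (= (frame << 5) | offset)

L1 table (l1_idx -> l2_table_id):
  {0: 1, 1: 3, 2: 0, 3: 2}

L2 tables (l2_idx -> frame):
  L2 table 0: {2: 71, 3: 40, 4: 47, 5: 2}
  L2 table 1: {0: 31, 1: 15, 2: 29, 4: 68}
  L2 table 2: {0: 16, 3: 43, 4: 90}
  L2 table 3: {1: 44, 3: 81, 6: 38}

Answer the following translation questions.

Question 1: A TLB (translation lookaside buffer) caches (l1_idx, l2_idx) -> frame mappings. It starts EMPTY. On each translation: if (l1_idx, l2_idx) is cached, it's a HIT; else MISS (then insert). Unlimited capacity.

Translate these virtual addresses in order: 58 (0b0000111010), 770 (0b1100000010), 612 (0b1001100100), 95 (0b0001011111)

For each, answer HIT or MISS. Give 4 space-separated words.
Answer: MISS MISS MISS MISS

Derivation:
vaddr=58: (0,1) not in TLB -> MISS, insert
vaddr=770: (3,0) not in TLB -> MISS, insert
vaddr=612: (2,3) not in TLB -> MISS, insert
vaddr=95: (0,2) not in TLB -> MISS, insert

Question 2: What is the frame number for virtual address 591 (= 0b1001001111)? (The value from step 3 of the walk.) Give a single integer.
Answer: 71

Derivation:
vaddr = 591: l1_idx=2, l2_idx=2
L1[2] = 0; L2[0][2] = 71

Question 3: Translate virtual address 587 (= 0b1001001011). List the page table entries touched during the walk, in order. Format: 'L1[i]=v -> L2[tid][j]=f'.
vaddr = 587 = 0b1001001011
Split: l1_idx=2, l2_idx=2, offset=11

Answer: L1[2]=0 -> L2[0][2]=71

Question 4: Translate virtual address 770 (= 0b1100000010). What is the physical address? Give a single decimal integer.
Answer: 514

Derivation:
vaddr = 770 = 0b1100000010
Split: l1_idx=3, l2_idx=0, offset=2
L1[3] = 2
L2[2][0] = 16
paddr = 16 * 32 + 2 = 514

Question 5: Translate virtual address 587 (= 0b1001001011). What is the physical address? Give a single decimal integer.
vaddr = 587 = 0b1001001011
Split: l1_idx=2, l2_idx=2, offset=11
L1[2] = 0
L2[0][2] = 71
paddr = 71 * 32 + 11 = 2283

Answer: 2283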